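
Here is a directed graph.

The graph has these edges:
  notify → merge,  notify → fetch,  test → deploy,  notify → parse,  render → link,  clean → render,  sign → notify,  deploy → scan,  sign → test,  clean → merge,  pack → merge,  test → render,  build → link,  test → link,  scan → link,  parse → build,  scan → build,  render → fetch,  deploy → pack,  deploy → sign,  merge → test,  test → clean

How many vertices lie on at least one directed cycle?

7

A vertex is on a directed cycle iff it belongs to a strongly connected component of size ≥ 2 (or has a self-loop).
The vertices on cycles are {pack, sign, test, clean, merge, deploy, notify} — 7 in total.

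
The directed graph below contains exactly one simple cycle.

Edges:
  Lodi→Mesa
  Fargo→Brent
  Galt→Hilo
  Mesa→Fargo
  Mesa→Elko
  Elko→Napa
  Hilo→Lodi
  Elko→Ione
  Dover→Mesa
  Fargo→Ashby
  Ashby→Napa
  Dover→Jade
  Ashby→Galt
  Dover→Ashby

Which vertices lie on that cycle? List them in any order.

DFS with gray/black marking from Mesa:
Mesa gray
  Elko gray
    Ione gray
    Ione black
    Napa gray
    Napa black
  Elko black
  Fargo gray
    Brent gray
    Brent black
    Ashby gray
      Galt gray
        Hilo gray
          Lodi gray
            Lodi→Mesa: Mesa is gray → back edge
Back edge closes the cycle Mesa → Fargo → Ashby → Galt → Hilo → Lodi → Mesa; its vertices are {Galt, Hilo, Lodi, Mesa, Ashby, Fargo}.

Galt, Hilo, Lodi, Mesa, Ashby, Fargo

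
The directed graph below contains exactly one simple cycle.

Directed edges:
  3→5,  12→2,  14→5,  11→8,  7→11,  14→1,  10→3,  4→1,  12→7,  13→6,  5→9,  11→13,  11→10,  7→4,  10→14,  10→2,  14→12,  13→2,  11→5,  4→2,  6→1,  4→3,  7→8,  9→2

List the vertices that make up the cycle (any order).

7, 10, 11, 12, 14

DFS with gray/black marking from 7:
7 gray
  11 gray
    5 gray
      9 gray
        2 gray
        2 black
      9 black
    5 black
    13 gray
      6 gray
        1 gray
        1 black
      6 black
      13→2: 2 black — skip
    13 black
    10 gray
      3 gray
        3→5: 5 black — skip
      3 black
      10→2: 2 black — skip
      14 gray
        12 gray
          12→2: 2 black — skip
          12→7: 7 is gray → back edge
Back edge closes the cycle 7 → 11 → 10 → 14 → 12 → 7; its vertices are {7, 10, 11, 12, 14}.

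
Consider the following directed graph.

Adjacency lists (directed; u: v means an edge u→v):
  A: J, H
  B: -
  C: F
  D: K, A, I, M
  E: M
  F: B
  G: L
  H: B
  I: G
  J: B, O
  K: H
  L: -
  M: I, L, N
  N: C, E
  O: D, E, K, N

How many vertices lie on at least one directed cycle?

A vertex is on a directed cycle iff it belongs to a strongly connected component of size ≥ 2 (or has a self-loop).
The vertices on cycles are {A, D, E, J, M, N, O} — 7 in total.

7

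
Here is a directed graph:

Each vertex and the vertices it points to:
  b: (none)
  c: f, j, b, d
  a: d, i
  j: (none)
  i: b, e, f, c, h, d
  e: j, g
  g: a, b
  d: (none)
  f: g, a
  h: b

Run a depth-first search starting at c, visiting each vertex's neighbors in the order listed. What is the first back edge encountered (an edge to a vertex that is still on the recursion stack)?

DFS from c (visiting each vertex's neighbors in the order listed); mark gray on enter, black on exit:
c gray
  f gray
    g gray
      a gray
        d gray
        d black
        i gray
          b gray
          b black
          e gray
            j gray
            j black
            e→g: g is gray → back edge
First back edge: e → g.

e->g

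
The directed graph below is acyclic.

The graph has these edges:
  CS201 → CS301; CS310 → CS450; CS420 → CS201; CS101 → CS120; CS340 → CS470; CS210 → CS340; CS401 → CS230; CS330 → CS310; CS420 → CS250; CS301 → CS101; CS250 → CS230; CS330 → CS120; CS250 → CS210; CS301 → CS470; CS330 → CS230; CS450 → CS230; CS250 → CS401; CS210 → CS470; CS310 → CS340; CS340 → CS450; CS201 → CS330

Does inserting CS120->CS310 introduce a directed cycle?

Adding CS120→CS310 creates a cycle iff CS310 can already reach CS120.
Explore from CS310: no path reaches CS120. The graph stays acyclic.

No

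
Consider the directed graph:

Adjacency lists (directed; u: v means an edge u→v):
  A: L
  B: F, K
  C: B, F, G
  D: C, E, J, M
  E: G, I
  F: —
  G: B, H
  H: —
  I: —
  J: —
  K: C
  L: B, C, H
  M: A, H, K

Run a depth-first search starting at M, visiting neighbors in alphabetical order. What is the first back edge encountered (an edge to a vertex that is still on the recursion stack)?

C->B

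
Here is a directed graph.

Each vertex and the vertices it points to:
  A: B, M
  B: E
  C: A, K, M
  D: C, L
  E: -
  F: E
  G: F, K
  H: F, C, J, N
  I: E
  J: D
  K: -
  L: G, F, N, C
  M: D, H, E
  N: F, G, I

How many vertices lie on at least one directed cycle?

A vertex is on a directed cycle iff it belongs to a strongly connected component of size ≥ 2 (or has a self-loop).
The vertices on cycles are {A, C, D, H, J, L, M} — 7 in total.

7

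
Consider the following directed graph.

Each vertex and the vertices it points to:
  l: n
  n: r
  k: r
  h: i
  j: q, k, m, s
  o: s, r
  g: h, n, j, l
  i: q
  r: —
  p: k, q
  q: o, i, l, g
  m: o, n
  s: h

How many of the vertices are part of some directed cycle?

8

A vertex is on a directed cycle iff it belongs to a strongly connected component of size ≥ 2 (or has a self-loop).
The vertices on cycles are {g, h, i, j, m, o, q, s} — 8 in total.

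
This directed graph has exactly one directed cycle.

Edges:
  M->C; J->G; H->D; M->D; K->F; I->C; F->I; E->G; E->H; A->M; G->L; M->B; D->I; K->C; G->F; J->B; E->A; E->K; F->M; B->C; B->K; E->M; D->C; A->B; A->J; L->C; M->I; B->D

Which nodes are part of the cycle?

B, F, K, M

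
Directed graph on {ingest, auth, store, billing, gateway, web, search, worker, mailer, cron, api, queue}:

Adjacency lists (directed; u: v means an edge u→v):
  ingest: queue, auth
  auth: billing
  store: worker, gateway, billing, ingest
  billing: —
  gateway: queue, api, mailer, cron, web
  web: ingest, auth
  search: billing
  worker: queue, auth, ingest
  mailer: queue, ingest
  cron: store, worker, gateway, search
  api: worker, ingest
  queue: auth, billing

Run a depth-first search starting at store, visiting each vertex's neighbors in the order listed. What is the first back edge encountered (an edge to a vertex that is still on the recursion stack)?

DFS from store (visiting each vertex's neighbors in the order listed); mark gray on enter, black on exit:
store gray
  worker gray
    queue gray
      auth gray
        billing gray
        billing black
      auth black
      queue→billing: billing black — skip
    queue black
    worker→auth: auth black — skip
    ingest gray
      ingest→queue: queue black — skip
      ingest→auth: auth black — skip
    ingest black
  worker black
  gateway gray
    gateway→queue: queue black — skip
    api gray
      api→worker: worker black — skip
      api→ingest: ingest black — skip
    api black
    mailer gray
      mailer→queue: queue black — skip
      mailer→ingest: ingest black — skip
    mailer black
    cron gray
      cron→store: store is gray → back edge
First back edge: cron → store.

cron->store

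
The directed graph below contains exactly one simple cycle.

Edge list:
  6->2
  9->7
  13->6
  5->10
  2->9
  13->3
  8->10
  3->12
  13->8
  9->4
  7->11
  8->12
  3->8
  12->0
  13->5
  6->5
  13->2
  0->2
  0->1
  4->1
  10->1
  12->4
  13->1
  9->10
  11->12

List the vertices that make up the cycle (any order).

0, 2, 7, 9, 11, 12

DFS with gray/black marking from 2:
2 gray
  9 gray
    7 gray
      11 gray
        12 gray
          0 gray
            0→2: 2 is gray → back edge
Back edge closes the cycle 2 → 9 → 7 → 11 → 12 → 0 → 2; its vertices are {0, 2, 7, 9, 11, 12}.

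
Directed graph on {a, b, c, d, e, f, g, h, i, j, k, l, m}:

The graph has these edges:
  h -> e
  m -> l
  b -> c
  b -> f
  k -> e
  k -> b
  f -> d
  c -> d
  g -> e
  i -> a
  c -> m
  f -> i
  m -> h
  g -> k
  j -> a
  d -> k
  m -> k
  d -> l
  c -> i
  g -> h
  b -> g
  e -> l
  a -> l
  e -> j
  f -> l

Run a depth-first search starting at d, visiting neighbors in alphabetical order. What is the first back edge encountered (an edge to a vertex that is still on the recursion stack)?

c→d

DFS from d (visiting neighbors in alphabetical order); mark gray on enter, black on exit:
d gray
  k gray
    b gray
      c gray
        c→d: d is gray → back edge
First back edge: c → d.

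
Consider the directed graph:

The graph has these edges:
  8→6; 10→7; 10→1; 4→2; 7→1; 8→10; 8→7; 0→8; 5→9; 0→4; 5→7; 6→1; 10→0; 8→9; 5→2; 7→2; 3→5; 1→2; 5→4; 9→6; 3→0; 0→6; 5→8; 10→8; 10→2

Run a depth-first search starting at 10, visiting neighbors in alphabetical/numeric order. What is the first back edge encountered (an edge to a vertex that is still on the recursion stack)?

DFS from 10 (visiting neighbors in alphabetical/numeric order); mark gray on enter, black on exit:
10 gray
  0 gray
    4 gray
      2 gray
      2 black
    4 black
    6 gray
      1 gray
        1→2: 2 black — skip
      1 black
    6 black
    8 gray
      8→6: 6 black — skip
      7 gray
        7→1: 1 black — skip
        7→2: 2 black — skip
      7 black
      9 gray
        9→6: 6 black — skip
      9 black
      8→10: 10 is gray → back edge
First back edge: 8 → 10.

8->10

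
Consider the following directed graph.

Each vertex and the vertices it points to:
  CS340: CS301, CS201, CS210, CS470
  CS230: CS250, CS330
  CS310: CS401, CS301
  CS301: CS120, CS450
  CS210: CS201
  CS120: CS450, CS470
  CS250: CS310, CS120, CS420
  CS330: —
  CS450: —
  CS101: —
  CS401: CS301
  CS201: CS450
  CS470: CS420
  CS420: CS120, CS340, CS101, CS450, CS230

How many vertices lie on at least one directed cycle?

9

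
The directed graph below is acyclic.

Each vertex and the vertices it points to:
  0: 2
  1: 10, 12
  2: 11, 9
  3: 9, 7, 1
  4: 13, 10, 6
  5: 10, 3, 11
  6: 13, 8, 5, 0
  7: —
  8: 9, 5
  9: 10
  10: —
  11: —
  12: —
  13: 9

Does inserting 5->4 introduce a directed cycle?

Yes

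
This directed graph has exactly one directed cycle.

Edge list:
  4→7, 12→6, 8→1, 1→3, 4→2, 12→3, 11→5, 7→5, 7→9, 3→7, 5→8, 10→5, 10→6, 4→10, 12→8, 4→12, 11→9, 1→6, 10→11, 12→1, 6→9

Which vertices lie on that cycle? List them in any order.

1, 3, 5, 7, 8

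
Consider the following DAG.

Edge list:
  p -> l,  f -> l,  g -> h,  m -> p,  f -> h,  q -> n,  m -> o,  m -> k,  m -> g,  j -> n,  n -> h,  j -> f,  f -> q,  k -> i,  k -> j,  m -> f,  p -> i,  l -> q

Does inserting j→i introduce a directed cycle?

No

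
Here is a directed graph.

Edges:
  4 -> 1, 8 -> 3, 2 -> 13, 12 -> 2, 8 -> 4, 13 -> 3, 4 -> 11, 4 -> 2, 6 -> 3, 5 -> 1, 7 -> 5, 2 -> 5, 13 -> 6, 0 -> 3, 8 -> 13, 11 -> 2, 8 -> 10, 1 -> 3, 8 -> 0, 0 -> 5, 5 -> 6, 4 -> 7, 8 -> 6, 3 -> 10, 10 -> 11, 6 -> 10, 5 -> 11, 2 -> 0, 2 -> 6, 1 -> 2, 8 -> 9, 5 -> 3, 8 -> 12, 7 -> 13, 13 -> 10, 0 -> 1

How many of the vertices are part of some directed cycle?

9

A vertex is on a directed cycle iff it belongs to a strongly connected component of size ≥ 2 (or has a self-loop).
The vertices on cycles are {0, 1, 2, 3, 5, 6, 10, 11, 13} — 9 in total.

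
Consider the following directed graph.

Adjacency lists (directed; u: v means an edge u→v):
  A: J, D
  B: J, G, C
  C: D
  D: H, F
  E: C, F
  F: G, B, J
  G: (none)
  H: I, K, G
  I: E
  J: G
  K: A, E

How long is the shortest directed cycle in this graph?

4

For each vertex v, BFS finds the shortest path from v back to v.
The shortest such closed walk is H → K → A → D → H, length 4.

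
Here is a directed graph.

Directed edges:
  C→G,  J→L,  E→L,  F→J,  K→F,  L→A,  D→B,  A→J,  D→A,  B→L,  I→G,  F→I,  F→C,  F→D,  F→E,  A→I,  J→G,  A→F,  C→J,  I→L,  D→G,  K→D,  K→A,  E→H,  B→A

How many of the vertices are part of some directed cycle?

9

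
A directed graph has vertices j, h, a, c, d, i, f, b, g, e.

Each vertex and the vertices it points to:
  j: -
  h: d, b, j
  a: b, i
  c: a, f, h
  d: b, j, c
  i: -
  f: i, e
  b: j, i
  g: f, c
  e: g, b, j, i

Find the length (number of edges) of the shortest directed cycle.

3

For each vertex v, BFS finds the shortest path from v back to v.
The shortest such closed walk is c → h → d → c, length 3.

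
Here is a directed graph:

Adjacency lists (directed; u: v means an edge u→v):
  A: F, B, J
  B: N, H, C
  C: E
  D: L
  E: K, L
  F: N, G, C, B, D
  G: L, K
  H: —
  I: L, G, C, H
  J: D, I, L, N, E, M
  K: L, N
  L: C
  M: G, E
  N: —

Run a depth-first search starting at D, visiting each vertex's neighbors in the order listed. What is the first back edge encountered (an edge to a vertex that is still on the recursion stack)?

K->L

DFS from D (visiting each vertex's neighbors in the order listed); mark gray on enter, black on exit:
D gray
  L gray
    C gray
      E gray
        K gray
          K→L: L is gray → back edge
First back edge: K → L.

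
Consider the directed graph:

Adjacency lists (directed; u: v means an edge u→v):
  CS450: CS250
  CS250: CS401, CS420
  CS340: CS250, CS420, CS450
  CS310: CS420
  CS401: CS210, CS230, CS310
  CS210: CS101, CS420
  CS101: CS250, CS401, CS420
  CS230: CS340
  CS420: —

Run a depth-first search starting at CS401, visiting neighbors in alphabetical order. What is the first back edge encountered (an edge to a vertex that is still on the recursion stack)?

DFS from CS401 (visiting neighbors in alphabetical order); mark gray on enter, black on exit:
CS401 gray
  CS210 gray
    CS101 gray
      CS250 gray
        CS250→CS401: CS401 is gray → back edge
First back edge: CS250 → CS401.

CS250→CS401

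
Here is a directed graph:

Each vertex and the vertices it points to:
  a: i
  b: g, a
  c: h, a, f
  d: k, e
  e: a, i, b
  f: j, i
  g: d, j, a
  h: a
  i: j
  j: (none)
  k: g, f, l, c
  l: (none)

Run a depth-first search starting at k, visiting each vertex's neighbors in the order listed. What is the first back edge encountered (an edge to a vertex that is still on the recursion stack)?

DFS from k (visiting each vertex's neighbors in the order listed); mark gray on enter, black on exit:
k gray
  g gray
    d gray
      d→k: k is gray → back edge
First back edge: d → k.

d->k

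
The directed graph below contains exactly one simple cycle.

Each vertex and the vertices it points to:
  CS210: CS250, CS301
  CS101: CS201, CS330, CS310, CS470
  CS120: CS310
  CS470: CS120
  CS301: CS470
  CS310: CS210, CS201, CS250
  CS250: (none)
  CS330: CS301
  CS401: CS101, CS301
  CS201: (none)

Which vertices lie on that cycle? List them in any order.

DFS with gray/black marking from CS310:
CS310 gray
  CS210 gray
    CS250 gray
    CS250 black
    CS301 gray
      CS470 gray
        CS120 gray
          CS120→CS310: CS310 is gray → back edge
Back edge closes the cycle CS310 → CS210 → CS301 → CS470 → CS120 → CS310; its vertices are {CS120, CS210, CS301, CS310, CS470}.

CS120, CS210, CS301, CS310, CS470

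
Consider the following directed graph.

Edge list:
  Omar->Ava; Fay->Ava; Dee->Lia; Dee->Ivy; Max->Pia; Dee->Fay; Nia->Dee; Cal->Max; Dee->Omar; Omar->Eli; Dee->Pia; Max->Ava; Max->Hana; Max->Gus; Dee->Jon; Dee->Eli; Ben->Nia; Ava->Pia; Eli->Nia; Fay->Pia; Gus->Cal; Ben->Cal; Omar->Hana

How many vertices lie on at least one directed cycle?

7

A vertex is on a directed cycle iff it belongs to a strongly connected component of size ≥ 2 (or has a self-loop).
The vertices on cycles are {Cal, Dee, Eli, Gus, Max, Nia, Omar} — 7 in total.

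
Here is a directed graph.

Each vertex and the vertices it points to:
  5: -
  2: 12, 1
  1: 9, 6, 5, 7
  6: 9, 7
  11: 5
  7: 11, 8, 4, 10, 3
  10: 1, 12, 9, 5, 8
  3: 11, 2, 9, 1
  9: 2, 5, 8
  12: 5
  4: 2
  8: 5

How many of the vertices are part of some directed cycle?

8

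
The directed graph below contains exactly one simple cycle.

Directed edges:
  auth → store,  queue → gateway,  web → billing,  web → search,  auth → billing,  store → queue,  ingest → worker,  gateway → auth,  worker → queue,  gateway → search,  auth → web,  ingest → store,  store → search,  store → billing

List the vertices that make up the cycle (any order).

auth, queue, store, gateway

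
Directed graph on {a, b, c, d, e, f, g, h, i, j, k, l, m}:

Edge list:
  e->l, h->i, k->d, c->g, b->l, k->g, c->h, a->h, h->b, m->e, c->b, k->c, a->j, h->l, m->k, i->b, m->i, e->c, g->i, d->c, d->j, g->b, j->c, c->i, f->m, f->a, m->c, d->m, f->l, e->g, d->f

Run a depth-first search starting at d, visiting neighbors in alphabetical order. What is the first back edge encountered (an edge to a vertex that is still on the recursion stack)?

k->d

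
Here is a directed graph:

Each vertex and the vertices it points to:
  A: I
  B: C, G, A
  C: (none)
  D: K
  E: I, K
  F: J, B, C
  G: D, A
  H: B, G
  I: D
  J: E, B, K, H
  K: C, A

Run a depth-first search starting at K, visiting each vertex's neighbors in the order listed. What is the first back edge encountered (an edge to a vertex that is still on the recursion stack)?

DFS from K (visiting each vertex's neighbors in the order listed); mark gray on enter, black on exit:
K gray
  C gray
  C black
  A gray
    I gray
      D gray
        D→K: K is gray → back edge
First back edge: D → K.

D→K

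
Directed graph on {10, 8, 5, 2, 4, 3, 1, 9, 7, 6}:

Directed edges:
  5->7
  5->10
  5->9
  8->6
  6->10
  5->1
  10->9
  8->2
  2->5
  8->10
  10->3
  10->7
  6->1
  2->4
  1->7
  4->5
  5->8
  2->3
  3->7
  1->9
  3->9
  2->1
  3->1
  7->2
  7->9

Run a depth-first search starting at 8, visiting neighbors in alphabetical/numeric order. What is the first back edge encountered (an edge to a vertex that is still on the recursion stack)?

DFS from 8 (visiting neighbors in alphabetical/numeric order); mark gray on enter, black on exit:
8 gray
  2 gray
    1 gray
      7 gray
        7→2: 2 is gray → back edge
First back edge: 7 → 2.

7→2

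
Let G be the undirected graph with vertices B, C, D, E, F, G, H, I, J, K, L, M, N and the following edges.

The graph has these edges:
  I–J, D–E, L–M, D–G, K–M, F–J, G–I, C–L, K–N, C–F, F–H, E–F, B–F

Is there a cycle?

DFS, tracking each vertex's parent; an edge to a visited non-parent vertex closes a cycle.
Start from L:
visit L (parent –)
  visit M (parent L)
    visit K (parent M)
      K–M: parent, skip
      visit N (parent K)
        N–K: parent, skip
    M–L: parent, skip
  visit C (parent L)
    visit F (parent C)
      visit J (parent F)
        visit I (parent J)
          visit G (parent I)
            visit D (parent G)
              D–G: parent, skip
              visit E (parent D)
                E–F: F visited and ≠ parent → cycle
Cycle: F – J – I – G – D – E – F.

Yes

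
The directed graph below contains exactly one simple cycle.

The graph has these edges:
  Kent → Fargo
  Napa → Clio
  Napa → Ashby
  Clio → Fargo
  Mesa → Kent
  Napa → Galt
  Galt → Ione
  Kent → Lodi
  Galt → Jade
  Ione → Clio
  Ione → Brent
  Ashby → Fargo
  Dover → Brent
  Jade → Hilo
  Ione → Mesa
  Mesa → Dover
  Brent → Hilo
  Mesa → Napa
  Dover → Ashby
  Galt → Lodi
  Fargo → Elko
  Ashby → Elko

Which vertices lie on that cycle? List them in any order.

Galt, Ione, Mesa, Napa

DFS with gray/black marking from Mesa:
Mesa gray
  Kent gray
    Fargo gray
      Elko gray
      Elko black
    Fargo black
    Lodi gray
    Lodi black
  Kent black
  Dover gray
    Ashby gray
      Ashby→Fargo: Fargo black — skip
      Ashby→Elko: Elko black — skip
    Ashby black
    Brent gray
      Hilo gray
      Hilo black
    Brent black
  Dover black
  Napa gray
    Clio gray
      Clio→Fargo: Fargo black — skip
    Clio black
    Napa→Ashby: Ashby black — skip
    Galt gray
      Ione gray
        Ione→Mesa: Mesa is gray → back edge
Back edge closes the cycle Mesa → Napa → Galt → Ione → Mesa; its vertices are {Galt, Ione, Mesa, Napa}.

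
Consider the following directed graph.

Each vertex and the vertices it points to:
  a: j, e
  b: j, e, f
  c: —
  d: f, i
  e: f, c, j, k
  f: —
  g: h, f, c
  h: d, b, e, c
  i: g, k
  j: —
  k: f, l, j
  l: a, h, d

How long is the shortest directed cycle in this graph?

4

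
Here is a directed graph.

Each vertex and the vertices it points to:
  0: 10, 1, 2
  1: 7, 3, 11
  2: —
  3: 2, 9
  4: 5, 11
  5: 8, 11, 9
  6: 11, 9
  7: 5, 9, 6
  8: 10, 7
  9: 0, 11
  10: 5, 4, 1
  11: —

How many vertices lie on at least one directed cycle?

10

A vertex is on a directed cycle iff it belongs to a strongly connected component of size ≥ 2 (or has a self-loop).
The vertices on cycles are {0, 1, 3, 4, 5, 6, 7, 8, 9, 10} — 10 in total.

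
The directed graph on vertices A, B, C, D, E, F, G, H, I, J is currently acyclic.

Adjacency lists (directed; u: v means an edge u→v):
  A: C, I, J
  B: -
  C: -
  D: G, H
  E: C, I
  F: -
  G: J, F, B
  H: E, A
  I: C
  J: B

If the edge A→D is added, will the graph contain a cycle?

Yes

Adding A→D creates a cycle iff D can already reach A.
Path from D: D → H → A.
So D → … → A → D is a cycle.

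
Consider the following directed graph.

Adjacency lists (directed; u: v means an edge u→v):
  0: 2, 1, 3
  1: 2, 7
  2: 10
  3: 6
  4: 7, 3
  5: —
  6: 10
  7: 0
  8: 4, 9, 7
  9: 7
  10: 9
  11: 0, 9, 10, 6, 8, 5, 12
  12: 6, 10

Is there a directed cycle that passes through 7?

Yes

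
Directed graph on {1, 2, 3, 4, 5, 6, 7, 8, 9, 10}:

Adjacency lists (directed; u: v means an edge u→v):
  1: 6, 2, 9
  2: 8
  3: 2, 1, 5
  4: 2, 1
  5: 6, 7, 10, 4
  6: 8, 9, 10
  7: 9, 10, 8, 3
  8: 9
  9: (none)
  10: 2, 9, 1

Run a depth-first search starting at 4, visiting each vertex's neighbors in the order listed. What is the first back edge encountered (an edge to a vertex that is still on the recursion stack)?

10→1

DFS from 4 (visiting each vertex's neighbors in the order listed); mark gray on enter, black on exit:
4 gray
  2 gray
    8 gray
      9 gray
      9 black
    8 black
  2 black
  1 gray
    6 gray
      6→8: 8 black — skip
      6→9: 9 black — skip
      10 gray
        10→2: 2 black — skip
        10→9: 9 black — skip
        10→1: 1 is gray → back edge
First back edge: 10 → 1.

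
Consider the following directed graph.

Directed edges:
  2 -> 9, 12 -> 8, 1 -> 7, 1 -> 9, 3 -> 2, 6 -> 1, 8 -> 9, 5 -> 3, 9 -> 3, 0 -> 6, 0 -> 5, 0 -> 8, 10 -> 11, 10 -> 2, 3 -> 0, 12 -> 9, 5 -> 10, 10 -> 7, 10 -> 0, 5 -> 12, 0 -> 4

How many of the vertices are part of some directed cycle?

10

A vertex is on a directed cycle iff it belongs to a strongly connected component of size ≥ 2 (or has a self-loop).
The vertices on cycles are {0, 1, 2, 3, 5, 6, 8, 9, 10, 12} — 10 in total.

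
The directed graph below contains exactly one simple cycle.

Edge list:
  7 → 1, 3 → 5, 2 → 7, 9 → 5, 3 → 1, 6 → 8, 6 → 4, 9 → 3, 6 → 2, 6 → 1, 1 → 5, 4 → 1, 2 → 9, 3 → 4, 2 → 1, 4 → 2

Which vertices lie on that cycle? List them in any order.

2, 3, 4, 9

DFS with gray/black marking from 2:
2 gray
  7 gray
    1 gray
      5 gray
      5 black
    1 black
  7 black
  2→1: 1 black — skip
  9 gray
    9→5: 5 black — skip
    3 gray
      4 gray
        4→2: 2 is gray → back edge
Back edge closes the cycle 2 → 9 → 3 → 4 → 2; its vertices are {2, 3, 4, 9}.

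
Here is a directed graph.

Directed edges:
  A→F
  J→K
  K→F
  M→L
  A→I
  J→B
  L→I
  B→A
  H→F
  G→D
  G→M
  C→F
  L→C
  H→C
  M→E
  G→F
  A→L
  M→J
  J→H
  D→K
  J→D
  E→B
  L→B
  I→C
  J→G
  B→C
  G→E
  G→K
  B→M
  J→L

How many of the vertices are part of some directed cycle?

7

A vertex is on a directed cycle iff it belongs to a strongly connected component of size ≥ 2 (or has a self-loop).
The vertices on cycles are {A, B, E, G, J, L, M} — 7 in total.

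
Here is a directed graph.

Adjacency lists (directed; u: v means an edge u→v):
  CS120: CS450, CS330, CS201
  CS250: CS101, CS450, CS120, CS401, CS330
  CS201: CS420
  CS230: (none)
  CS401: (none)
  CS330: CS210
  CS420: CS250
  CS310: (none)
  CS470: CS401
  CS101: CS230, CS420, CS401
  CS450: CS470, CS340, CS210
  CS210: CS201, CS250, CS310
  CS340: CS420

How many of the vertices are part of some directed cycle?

9

A vertex is on a directed cycle iff it belongs to a strongly connected component of size ≥ 2 (or has a self-loop).
The vertices on cycles are {CS101, CS120, CS201, CS210, CS250, CS330, CS340, CS420, CS450} — 9 in total.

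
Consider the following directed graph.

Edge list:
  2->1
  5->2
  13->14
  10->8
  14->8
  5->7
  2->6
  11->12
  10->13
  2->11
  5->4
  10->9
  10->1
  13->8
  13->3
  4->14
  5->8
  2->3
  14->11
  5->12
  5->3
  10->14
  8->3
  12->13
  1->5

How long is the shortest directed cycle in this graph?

For each vertex v, BFS finds the shortest path from v back to v.
The shortest such closed walk is 1 → 5 → 2 → 1, length 3.

3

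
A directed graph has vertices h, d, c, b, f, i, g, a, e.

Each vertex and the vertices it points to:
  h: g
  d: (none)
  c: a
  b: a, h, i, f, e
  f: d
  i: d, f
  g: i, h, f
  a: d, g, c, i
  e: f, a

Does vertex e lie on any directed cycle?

No

e lies on a cycle iff there is a path from e back to itself.
Exploring from e, it never reaches itself; equivalently, its strongly connected component is a singleton.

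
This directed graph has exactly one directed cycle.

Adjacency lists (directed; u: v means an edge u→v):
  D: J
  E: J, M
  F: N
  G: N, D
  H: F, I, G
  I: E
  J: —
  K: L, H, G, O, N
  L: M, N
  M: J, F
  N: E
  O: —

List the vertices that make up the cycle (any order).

DFS with gray/black marking from M:
M gray
  J gray
  J black
  F gray
    N gray
      E gray
        E→J: J black — skip
        E→M: M is gray → back edge
Back edge closes the cycle M → F → N → E → M; its vertices are {E, F, M, N}.

E, F, M, N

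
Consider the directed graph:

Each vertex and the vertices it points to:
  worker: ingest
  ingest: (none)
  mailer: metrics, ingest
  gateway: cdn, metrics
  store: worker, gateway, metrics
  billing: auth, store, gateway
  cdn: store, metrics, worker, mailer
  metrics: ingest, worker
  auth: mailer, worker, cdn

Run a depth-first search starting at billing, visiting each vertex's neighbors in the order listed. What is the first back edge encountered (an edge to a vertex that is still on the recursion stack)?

DFS from billing (visiting each vertex's neighbors in the order listed); mark gray on enter, black on exit:
billing gray
  auth gray
    mailer gray
      metrics gray
        ingest gray
        ingest black
        worker gray
          worker→ingest: ingest black — skip
        worker black
      metrics black
      mailer→ingest: ingest black — skip
    mailer black
    auth→worker: worker black — skip
    cdn gray
      store gray
        store→worker: worker black — skip
        gateway gray
          gateway→cdn: cdn is gray → back edge
First back edge: gateway → cdn.

gateway→cdn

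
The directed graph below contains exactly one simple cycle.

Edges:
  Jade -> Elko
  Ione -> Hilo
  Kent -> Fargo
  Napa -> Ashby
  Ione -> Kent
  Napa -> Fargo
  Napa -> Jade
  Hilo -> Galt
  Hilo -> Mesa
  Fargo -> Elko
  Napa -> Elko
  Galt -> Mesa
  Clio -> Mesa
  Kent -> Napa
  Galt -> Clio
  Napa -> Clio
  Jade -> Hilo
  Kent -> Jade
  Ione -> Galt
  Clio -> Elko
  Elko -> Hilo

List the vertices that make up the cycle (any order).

Clio, Elko, Galt, Hilo

DFS with gray/black marking from Hilo:
Hilo gray
  Mesa gray
  Mesa black
  Galt gray
    Galt→Mesa: Mesa black — skip
    Clio gray
      Clio→Mesa: Mesa black — skip
      Elko gray
        Elko→Hilo: Hilo is gray → back edge
Back edge closes the cycle Hilo → Galt → Clio → Elko → Hilo; its vertices are {Clio, Elko, Galt, Hilo}.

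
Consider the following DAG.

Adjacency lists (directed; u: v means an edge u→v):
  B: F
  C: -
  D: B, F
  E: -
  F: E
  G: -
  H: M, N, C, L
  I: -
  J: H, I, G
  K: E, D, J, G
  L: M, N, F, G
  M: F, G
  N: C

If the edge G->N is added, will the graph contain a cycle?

Adding G→N creates a cycle iff N can already reach G.
Explore from N: no path reaches G. The graph stays acyclic.

No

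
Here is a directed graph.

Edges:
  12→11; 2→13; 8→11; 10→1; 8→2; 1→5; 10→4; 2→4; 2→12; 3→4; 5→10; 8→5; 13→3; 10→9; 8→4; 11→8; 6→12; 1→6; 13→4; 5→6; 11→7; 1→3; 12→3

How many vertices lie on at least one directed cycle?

A vertex is on a directed cycle iff it belongs to a strongly connected component of size ≥ 2 (or has a self-loop).
The vertices on cycles are {1, 2, 5, 6, 8, 10, 11, 12} — 8 in total.

8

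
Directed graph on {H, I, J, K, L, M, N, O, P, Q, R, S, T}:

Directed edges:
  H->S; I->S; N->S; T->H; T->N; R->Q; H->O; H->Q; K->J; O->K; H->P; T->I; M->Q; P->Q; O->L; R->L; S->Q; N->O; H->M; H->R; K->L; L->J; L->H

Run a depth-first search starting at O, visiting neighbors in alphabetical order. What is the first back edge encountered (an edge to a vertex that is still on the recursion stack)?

DFS from O (visiting neighbors in alphabetical order); mark gray on enter, black on exit:
O gray
  K gray
    J gray
    J black
    L gray
      H gray
        M gray
          Q gray
          Q black
        M black
        H→O: O is gray → back edge
First back edge: H → O.

H→O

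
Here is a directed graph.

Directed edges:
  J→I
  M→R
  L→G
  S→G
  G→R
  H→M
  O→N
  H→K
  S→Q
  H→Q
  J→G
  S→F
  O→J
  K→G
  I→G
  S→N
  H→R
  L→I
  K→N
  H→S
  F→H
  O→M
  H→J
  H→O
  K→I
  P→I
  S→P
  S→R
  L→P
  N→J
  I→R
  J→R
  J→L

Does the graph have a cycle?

DFS with white/gray/black marking, starting from O:
O gray
  J gray
    L gray
      P gray
        I gray
          G gray
            R gray
            R black
          G black
          I→R: R black — skip
        I black
      P black
      L→G: G black — skip
      L→I: I black — skip
    L black
    J→G: G black — skip
    J→I: I black — skip
    J→R: R black — skip
  J black
  N gray
    N→J: J black — skip
  N black
  M gray
    M→R: R black — skip
  M black
O black
F gray
  H gray
    S gray
      Q gray
      Q black
      S→G: G black — skip
      S→N: N black — skip
      S→F: F is gray → back edge
Back edge found, so a cycle exists: F → H → S → F.

Yes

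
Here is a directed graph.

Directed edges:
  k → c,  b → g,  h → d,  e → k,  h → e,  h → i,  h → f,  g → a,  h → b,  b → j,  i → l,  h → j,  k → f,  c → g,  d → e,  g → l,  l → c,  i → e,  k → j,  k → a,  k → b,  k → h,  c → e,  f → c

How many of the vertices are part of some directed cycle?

A vertex is on a directed cycle iff it belongs to a strongly connected component of size ≥ 2 (or has a self-loop).
The vertices on cycles are {b, c, d, e, f, g, h, i, k, l} — 10 in total.

10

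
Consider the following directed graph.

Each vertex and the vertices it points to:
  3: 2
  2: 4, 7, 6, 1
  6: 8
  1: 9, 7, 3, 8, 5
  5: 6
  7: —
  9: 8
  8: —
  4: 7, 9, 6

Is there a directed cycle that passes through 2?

Yes

2 is on a cycle iff 2 can reach itself via ≥1 edge.
2 → 1 → 3 → 2 — yes.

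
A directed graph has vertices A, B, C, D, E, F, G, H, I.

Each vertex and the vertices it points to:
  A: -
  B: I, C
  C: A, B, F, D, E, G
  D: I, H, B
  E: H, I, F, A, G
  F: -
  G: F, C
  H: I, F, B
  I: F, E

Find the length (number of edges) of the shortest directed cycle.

For each vertex v, BFS finds the shortest path from v back to v.
The shortest such closed walk is C → B → C, length 2.

2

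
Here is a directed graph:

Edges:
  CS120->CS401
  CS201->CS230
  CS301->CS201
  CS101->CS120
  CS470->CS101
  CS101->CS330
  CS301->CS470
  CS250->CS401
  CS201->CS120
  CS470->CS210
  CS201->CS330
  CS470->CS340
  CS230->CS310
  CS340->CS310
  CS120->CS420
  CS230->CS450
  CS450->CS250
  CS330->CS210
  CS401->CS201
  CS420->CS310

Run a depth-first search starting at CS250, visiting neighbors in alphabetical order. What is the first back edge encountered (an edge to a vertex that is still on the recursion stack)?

DFS from CS250 (visiting neighbors in alphabetical order); mark gray on enter, black on exit:
CS250 gray
  CS401 gray
    CS201 gray
      CS120 gray
        CS120→CS401: CS401 is gray → back edge
First back edge: CS120 → CS401.

CS120->CS401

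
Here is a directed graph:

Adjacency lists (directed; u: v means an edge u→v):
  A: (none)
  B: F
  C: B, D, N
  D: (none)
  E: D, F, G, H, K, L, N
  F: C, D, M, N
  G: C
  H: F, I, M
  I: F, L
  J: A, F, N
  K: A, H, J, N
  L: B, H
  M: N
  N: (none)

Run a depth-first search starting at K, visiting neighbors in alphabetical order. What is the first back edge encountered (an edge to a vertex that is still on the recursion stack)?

B→F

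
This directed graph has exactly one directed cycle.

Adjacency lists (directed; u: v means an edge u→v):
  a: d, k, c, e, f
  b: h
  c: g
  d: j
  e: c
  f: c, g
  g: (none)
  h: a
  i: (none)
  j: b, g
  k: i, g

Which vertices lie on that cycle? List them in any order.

a, b, d, h, j

DFS with gray/black marking from a:
a gray
  d gray
    j gray
      b gray
        h gray
          h→a: a is gray → back edge
Back edge closes the cycle a → d → j → b → h → a; its vertices are {a, b, d, h, j}.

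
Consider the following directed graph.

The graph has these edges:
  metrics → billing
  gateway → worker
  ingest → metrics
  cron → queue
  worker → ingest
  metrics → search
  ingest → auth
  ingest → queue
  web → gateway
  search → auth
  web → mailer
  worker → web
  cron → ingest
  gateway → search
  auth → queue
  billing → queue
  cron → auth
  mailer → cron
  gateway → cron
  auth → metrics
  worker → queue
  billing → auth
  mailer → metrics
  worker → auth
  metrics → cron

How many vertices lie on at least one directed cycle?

9

A vertex is on a directed cycle iff it belongs to a strongly connected component of size ≥ 2 (or has a self-loop).
The vertices on cycles are {web, auth, cron, ingest, search, worker, billing, gateway, metrics} — 9 in total.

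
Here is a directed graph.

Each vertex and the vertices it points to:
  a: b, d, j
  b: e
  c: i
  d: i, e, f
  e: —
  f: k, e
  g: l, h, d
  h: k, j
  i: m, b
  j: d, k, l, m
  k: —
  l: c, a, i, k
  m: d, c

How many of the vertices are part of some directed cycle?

7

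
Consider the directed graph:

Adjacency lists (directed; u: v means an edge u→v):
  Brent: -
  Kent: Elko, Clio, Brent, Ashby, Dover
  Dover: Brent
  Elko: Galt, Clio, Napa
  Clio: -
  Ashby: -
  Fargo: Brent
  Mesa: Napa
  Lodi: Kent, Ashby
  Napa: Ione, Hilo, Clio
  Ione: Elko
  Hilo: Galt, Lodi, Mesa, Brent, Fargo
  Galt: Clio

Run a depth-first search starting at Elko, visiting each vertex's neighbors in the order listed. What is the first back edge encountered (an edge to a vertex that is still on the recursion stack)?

Ione->Elko

DFS from Elko (visiting each vertex's neighbors in the order listed); mark gray on enter, black on exit:
Elko gray
  Galt gray
    Clio gray
    Clio black
  Galt black
  Elko→Clio: Clio black — skip
  Napa gray
    Ione gray
      Ione→Elko: Elko is gray → back edge
First back edge: Ione → Elko.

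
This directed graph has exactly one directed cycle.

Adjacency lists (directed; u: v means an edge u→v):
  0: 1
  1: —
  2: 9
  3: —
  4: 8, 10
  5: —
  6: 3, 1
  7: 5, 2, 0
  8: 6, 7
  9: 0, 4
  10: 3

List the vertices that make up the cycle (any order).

2, 4, 7, 8, 9

DFS with gray/black marking from 4:
4 gray
  8 gray
    6 gray
      3 gray
      3 black
      1 gray
      1 black
    6 black
    7 gray
      5 gray
      5 black
      2 gray
        9 gray
          0 gray
            0→1: 1 black — skip
          0 black
          9→4: 4 is gray → back edge
Back edge closes the cycle 4 → 8 → 7 → 2 → 9 → 4; its vertices are {2, 4, 7, 8, 9}.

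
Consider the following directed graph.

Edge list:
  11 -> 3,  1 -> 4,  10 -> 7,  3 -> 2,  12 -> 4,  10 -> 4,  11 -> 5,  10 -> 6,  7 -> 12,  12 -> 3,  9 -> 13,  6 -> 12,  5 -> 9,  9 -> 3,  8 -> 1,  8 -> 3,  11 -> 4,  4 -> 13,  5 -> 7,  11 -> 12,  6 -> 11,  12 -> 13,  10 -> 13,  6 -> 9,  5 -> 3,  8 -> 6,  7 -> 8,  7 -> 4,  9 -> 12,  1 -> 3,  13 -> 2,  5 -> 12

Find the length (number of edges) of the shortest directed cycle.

5

For each vertex v, BFS finds the shortest path from v back to v.
The shortest such closed walk is 7 → 8 → 6 → 11 → 5 → 7, length 5.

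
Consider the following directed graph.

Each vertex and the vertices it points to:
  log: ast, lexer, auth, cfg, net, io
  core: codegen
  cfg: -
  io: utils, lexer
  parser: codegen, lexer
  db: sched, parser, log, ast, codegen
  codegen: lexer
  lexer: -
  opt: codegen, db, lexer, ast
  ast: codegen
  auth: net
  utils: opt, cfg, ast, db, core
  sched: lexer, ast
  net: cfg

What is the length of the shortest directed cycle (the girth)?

4

For each vertex v, BFS finds the shortest path from v back to v.
The shortest such closed walk is log → io → utils → db → log, length 4.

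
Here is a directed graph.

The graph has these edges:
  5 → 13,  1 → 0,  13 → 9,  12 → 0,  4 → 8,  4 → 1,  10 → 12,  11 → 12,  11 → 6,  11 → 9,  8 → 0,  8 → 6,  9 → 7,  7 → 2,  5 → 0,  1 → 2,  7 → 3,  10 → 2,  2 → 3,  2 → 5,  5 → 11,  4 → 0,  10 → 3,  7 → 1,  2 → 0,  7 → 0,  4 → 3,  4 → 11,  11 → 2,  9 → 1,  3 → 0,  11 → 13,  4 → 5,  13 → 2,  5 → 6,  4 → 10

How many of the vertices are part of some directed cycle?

7

A vertex is on a directed cycle iff it belongs to a strongly connected component of size ≥ 2 (or has a self-loop).
The vertices on cycles are {1, 2, 5, 7, 9, 11, 13} — 7 in total.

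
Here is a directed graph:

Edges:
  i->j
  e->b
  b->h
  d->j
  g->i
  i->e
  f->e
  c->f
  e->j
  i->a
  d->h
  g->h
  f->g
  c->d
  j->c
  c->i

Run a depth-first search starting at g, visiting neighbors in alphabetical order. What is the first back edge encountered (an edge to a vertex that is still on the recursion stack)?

d->j

DFS from g (visiting neighbors in alphabetical order); mark gray on enter, black on exit:
g gray
  h gray
  h black
  i gray
    a gray
    a black
    e gray
      b gray
        b→h: h black — skip
      b black
      j gray
        c gray
          d gray
            d→h: h black — skip
            d→j: j is gray → back edge
First back edge: d → j.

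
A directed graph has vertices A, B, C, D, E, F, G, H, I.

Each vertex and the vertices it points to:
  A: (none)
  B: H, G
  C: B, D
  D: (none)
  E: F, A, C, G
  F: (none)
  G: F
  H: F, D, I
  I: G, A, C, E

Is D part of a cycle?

D lies on a cycle iff there is a path from D back to itself.
Exploring from D, it never reaches itself; equivalently, its strongly connected component is a singleton.

No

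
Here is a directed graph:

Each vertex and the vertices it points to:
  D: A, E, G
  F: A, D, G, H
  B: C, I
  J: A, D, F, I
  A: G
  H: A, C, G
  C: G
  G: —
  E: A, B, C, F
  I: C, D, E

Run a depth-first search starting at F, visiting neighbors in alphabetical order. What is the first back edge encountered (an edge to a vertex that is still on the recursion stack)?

I->D

DFS from F (visiting neighbors in alphabetical order); mark gray on enter, black on exit:
F gray
  A gray
    G gray
    G black
  A black
  D gray
    D→A: A black — skip
    E gray
      E→A: A black — skip
      B gray
        C gray
          C→G: G black — skip
        C black
        I gray
          I→C: C black — skip
          I→D: D is gray → back edge
First back edge: I → D.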